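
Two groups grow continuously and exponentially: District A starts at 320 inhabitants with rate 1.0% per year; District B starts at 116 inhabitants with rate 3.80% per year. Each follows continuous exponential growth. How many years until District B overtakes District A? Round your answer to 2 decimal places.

t ≈ 36.24 years

320·e^(0.01t) = 116·e^(0.038t)
320/116 = e^((0.038 − 0.01)t) → ln(2.75862) = 0.028·t
t = 1.01473 / 0.028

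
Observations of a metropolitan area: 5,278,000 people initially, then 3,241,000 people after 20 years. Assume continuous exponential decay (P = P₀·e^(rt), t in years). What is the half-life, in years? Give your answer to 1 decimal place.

r = ln(3241000/5278000) / 20 = ln(0.61406) / 20 ≈ -0.024383 per year
half-life = ln 2 / |r| = 0.69315 / 0.024383

half-life ≈ 28.4 years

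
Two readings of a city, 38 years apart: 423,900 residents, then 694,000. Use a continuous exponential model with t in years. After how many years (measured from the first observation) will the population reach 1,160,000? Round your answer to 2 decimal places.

t ≈ 77.60 years

r = ln(694000/423900) / 38 ≈ 0.012973 per year
t = ln(1160000/423900) / r = 1.00668 / 0.012973 ≈ 77.598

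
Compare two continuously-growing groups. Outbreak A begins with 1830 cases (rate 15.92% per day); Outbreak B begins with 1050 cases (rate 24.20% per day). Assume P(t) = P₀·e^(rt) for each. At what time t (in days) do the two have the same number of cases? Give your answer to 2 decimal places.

1830·e^(0.1592t) = 1050·e^(0.242t)
1830/1050 = e^((0.242 − 0.1592)t) → ln(1.74286) = 0.0828·t
t = 0.55553 / 0.0828

t ≈ 6.71 days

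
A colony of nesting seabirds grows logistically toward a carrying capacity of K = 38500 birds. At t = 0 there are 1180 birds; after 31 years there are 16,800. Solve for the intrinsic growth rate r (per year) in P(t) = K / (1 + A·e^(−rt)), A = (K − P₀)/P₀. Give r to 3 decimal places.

A = (38500 − 1180)/1180 = 31.62712
16800 = 38500/(1 + 31.62712·e^(−r·31)) → e^(−31r) = (2.29167 − 1)/31.62712 = 0.04084
r = −ln(0.04084)/31 = 3.19808/31

r ≈ 0.103 per year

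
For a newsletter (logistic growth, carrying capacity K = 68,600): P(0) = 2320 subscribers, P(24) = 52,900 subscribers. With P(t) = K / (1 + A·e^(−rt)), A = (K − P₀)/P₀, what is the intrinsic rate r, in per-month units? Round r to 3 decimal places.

A = (68600 − 2320)/2320 = 28.56897
52900 = 68600/(1 + 28.56897·e^(−r·24)) → e^(−24r) = (1.29679 − 1)/28.56897 = 0.010388
r = −ln(0.010388)/24 = 4.56706/24

r ≈ 0.190 per month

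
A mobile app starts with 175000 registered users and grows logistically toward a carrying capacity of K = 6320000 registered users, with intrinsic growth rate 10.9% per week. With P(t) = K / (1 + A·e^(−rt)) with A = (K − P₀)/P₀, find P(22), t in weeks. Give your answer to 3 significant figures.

A = (6320000 − 175000)/175000 = 35.11429
P(22) = 6320000 / (1 + 35.11429·e^(−0.109·22)) = 6320000 / (1 + 35.11429·0.0909)
= 6320000 / 4.19187 ≈ 1507679.08

≈ 1,510,000 registered users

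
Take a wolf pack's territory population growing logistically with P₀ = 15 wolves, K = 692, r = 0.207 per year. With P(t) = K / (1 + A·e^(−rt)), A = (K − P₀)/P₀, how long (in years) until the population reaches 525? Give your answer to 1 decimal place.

A = (692 − 15)/15 = 45.13333
525 = 692/(1 + 45.13333·e^(−0.207t)) → 1 + 45.13333·e^(−0.207t) = 1.3181
e^(−0.207t) = 0.007048 → t = ln(141.88623)/0.207 = 4.95503/0.207

t ≈ 23.9 years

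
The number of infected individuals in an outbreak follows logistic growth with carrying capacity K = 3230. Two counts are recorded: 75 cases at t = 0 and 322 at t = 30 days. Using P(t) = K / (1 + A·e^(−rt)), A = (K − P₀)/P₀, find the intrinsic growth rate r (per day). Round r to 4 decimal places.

r ≈ 0.0513 per day

A = (3230 − 75)/75 = 42.06667
322 = 3230/(1 + 42.06667·e^(−r·30)) → e^(−30r) = (10.03106 − 1)/42.06667 = 0.214684
r = −ln(0.214684)/30 = 1.53859/30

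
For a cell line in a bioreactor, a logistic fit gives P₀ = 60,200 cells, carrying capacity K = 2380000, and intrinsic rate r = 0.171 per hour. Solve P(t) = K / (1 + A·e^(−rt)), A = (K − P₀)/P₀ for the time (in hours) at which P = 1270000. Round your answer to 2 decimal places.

A = (2380000 − 60200)/60200 = 38.53488
1270000 = 2380000/(1 + 38.53488·e^(−0.171t)) → 1 + 38.53488·e^(−0.171t) = 1.87402
e^(−0.171t) = 0.022681 → t = ln(44.08946)/0.171 = 3.78622/0.171

t ≈ 22.14 hours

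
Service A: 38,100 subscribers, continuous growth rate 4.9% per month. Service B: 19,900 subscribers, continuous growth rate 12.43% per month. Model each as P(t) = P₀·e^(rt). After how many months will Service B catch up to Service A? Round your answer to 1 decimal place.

t ≈ 8.6 months

38100·e^(0.049t) = 19900·e^(0.1243t)
38100/19900 = e^((0.1243 − 0.049)t) → ln(1.91457) = 0.0753·t
t = 0.64949 / 0.0753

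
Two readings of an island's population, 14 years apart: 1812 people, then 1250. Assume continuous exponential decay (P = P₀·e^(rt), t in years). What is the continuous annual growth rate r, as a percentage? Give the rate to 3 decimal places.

1250 = 1812 · e^(r·14)
e^(14r) = 1250/1812 = 0.68985
r = ln(0.68985) / 14 = -0.37129 / 14

r ≈ -2.652% per year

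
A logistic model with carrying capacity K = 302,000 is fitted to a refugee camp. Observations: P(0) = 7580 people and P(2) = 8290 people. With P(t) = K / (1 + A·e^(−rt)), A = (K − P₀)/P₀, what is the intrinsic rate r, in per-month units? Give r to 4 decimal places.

r ≈ 0.0460 per month

A = (302000 − 7580)/7580 = 38.84169
8290 = 302000/(1 + 38.84169·e^(−r·2)) → e^(−2r) = (36.42943 − 1)/38.84169 = 0.91215
r = −ln(0.91215)/2 = 0.09195/2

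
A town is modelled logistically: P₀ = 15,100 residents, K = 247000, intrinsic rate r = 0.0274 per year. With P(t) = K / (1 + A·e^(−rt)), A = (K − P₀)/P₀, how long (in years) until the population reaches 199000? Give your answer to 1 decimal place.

A = (247000 − 15100)/15100 = 15.35762
199000 = 247000/(1 + 15.35762·e^(−0.0274t)) → 1 + 15.35762·e^(−0.0274t) = 1.24121
e^(−0.0274t) = 0.015706 → t = ln(63.67012)/0.0274 = 4.15372/0.0274

t ≈ 151.6 years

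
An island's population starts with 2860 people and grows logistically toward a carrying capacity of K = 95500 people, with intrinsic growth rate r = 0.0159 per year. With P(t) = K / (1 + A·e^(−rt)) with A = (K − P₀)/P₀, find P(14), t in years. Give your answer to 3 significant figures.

≈ 3,550 people

A = (95500 − 2860)/2860 = 32.39161
P(14) = 95500 / (1 + 32.39161·e^(−0.0159·14)) = 95500 / (1 + 32.39161·0.800435)
= 95500 / 26.92738 ≈ 3546.58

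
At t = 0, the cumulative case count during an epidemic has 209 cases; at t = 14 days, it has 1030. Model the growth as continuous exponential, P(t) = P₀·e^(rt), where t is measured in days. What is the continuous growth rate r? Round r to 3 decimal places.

r ≈ 0.114 per day

1030 = 209 · e^(r·14)
e^(14r) = 1030/209 = 4.92823
r = ln(4.92823) / 14 = 1.59498 / 14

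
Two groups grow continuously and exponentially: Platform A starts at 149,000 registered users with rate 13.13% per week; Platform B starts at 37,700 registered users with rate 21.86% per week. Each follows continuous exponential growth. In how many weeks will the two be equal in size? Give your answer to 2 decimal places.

149000·e^(0.1313t) = 37700·e^(0.2186t)
149000/37700 = e^((0.2186 − 0.1313)t) → ln(3.95225) = 0.0873·t
t = 1.37429 / 0.0873

t ≈ 15.74 weeks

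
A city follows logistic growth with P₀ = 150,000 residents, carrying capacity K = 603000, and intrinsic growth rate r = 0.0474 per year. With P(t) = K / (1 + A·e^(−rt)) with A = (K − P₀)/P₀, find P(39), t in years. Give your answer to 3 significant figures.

A = (603000 − 150000)/150000 = 3.02
P(39) = 603000 / (1 + 3.02·e^(−0.0474·39)) = 603000 / (1 + 3.02·0.157457)
= 603000 / 1.47552 ≈ 408669.07

≈ 409,000 residents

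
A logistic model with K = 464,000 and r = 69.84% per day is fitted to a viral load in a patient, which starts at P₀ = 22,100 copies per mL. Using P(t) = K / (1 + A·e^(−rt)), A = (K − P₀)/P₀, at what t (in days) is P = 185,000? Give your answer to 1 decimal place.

t ≈ 3.7 days

A = (464000 − 22100)/22100 = 19.99548
185000 = 464000/(1 + 19.99548·e^(−0.6984t)) → 1 + 19.99548·e^(−0.6984t) = 2.50811
e^(−0.6984t) = 0.075422 → t = ln(13.25865)/0.6984 = 2.58465/0.6984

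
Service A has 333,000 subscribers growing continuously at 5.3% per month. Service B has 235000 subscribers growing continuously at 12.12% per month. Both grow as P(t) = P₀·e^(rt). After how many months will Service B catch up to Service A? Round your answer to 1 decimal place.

333000·e^(0.053t) = 235000·e^(0.1212t)
333000/235000 = e^((0.1212 − 0.053)t) → ln(1.41702) = 0.0682·t
t = 0.34856 / 0.0682

t ≈ 5.1 months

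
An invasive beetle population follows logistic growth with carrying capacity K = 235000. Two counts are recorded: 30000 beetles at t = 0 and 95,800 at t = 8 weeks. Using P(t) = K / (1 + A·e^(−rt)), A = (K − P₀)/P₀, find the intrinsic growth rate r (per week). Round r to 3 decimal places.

A = (235000 − 30000)/30000 = 6.83333
95800 = 235000/(1 + 6.83333·e^(−r·8)) → e^(−8r) = (2.45303 − 1)/6.83333 = 0.212638
r = −ln(0.212638)/8 = 1.54816/8

r ≈ 0.194 per week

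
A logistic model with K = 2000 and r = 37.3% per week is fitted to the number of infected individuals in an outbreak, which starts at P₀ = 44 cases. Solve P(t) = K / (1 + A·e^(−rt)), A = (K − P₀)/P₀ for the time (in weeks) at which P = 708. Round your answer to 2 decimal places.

A = (2000 − 44)/44 = 44.45455
708 = 2000/(1 + 44.45455·e^(−0.373t)) → 1 + 44.45455·e^(−0.373t) = 2.82486
e^(−0.373t) = 0.04105 → t = ln(24.36054)/0.373 = 3.19296/0.373

t ≈ 8.56 weeks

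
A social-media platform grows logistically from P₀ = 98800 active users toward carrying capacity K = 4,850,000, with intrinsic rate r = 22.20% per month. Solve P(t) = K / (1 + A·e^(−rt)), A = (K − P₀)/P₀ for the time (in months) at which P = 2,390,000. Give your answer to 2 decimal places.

t ≈ 17.32 months

A = (4850000 − 98800)/98800 = 48.08907
2390000 = 4850000/(1 + 48.08907·e^(−0.222t)) → 1 + 48.08907·e^(−0.222t) = 2.02929
e^(−0.222t) = 0.021404 → t = ln(46.72068)/0.222 = 3.84419/0.222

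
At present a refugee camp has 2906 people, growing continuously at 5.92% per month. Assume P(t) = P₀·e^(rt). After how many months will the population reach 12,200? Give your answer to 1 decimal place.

12200 = 2906 · e^(0.0592·t)
t = ln(12200/2906) / 0.0592 = ln(4.19821) / 0.0592 = 1.43466 / 0.0592

t ≈ 24.2 months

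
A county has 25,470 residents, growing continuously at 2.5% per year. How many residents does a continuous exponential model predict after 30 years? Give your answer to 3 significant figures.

P(30) = 25470 · e^(0.025·30) = 25470 · e^(0.75)
= 25470 · 2.117 ≈ 53919.99

≈ 53,900 residents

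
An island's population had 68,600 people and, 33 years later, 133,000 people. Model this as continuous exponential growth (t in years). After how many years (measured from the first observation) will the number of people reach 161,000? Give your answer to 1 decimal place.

t ≈ 42.5 years

r = ln(133000/68600) / 33 ≈ 0.020062 per year
t = ln(161000/68600) / r = 0.85311 / 0.020062 ≈ 42.523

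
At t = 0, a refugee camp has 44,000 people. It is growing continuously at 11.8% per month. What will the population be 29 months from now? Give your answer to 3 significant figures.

P(29) = 44000 · e^(0.118·29) = 44000 · e^(3.422)
= 44000 · 30.63062 ≈ 1347747.06

≈ 1,350,000 people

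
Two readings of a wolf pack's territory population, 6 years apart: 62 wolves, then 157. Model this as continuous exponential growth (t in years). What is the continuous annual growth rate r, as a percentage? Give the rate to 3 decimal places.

157 = 62 · e^(r·6)
e^(6r) = 157/62 = 2.53226
r = ln(2.53226) / 6 = 0.92911 / 6

r ≈ 15.485% per year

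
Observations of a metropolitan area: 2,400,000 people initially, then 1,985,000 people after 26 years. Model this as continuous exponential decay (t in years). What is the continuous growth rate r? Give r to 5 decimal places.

1985000 = 2400000 · e^(r·26)
e^(26r) = 1985000/2400000 = 0.82708
r = ln(0.82708) / 26 = -0.18985 / 26

r ≈ -0.00730 per year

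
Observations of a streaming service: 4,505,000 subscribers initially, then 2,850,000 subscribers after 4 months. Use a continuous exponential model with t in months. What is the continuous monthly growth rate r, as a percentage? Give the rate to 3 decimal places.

2850000 = 4505000 · e^(r·4)
e^(4r) = 2850000/4505000 = 0.63263
r = ln(0.63263) / 4 = -0.45787 / 4

r ≈ -11.447% per month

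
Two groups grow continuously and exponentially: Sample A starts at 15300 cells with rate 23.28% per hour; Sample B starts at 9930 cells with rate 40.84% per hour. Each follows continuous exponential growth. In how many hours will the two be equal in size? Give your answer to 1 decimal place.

t ≈ 2.5 hours

15300·e^(0.2328t) = 9930·e^(0.4084t)
15300/9930 = e^((0.4084 − 0.2328)t) → ln(1.54079) = 0.1756·t
t = 0.43229 / 0.1756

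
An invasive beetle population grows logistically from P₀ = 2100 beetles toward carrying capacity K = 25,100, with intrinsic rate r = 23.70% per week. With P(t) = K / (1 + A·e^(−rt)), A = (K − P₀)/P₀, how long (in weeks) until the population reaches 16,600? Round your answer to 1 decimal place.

t ≈ 12.9 weeks

A = (25100 − 2100)/2100 = 10.95238
16600 = 25100/(1 + 10.95238·e^(−0.237t)) → 1 + 10.95238·e^(−0.237t) = 1.51205
e^(−0.237t) = 0.046752 → t = ln(21.38936)/0.237 = 3.06289/0.237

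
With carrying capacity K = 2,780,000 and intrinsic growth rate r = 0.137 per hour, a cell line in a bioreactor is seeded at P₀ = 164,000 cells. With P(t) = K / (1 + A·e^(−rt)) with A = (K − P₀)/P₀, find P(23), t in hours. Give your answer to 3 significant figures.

A = (2780000 − 164000)/164000 = 15.95122
P(23) = 2780000 / (1 + 15.95122·e^(−0.137·23)) = 2780000 / (1 + 15.95122·0.042809)
= 2780000 / 1.68286 ≈ 1651949.19

≈ 1,650,000 cells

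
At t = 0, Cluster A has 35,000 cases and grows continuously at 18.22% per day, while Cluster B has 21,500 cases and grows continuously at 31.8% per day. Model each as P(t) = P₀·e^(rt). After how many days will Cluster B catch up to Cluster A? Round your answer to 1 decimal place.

35000·e^(0.1822t) = 21500·e^(0.318t)
35000/21500 = e^((0.318 − 0.1822)t) → ln(1.62791) = 0.1358·t
t = 0.4873 / 0.1358

t ≈ 3.6 days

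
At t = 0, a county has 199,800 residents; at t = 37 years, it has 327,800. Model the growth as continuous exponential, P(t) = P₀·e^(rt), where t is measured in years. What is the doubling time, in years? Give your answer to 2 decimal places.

doubling time ≈ 51.80 years

r = ln(327800/199800) / 37 = ln(1.64064) / 37 ≈ 0.013381 per year
doubling time = ln 2 / |r| = 0.69315 / 0.013381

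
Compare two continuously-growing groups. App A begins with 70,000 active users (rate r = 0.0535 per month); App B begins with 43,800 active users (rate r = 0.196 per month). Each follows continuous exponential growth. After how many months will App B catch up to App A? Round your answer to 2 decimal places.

70000·e^(0.0535t) = 43800·e^(0.196t)
70000/43800 = e^((0.196 − 0.0535)t) → ln(1.59817) = 0.1425·t
t = 0.46886 / 0.1425

t ≈ 3.29 months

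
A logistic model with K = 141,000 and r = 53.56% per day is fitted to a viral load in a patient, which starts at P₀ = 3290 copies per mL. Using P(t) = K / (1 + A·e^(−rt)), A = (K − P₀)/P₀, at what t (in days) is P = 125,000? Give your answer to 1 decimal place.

t ≈ 10.8 days

A = (141000 − 3290)/3290 = 41.85714
125000 = 141000/(1 + 41.85714·e^(−0.5356t)) → 1 + 41.85714·e^(−0.5356t) = 1.128
e^(−0.5356t) = 0.003058 → t = ln(327.00893)/0.5356 = 5.78999/0.5356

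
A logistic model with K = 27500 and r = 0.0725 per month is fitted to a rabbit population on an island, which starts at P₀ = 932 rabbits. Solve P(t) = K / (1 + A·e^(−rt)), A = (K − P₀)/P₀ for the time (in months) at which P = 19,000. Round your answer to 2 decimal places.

t ≈ 57.30 months

A = (27500 − 932)/932 = 28.50644
19000 = 27500/(1 + 28.50644·e^(−0.0725t)) → 1 + 28.50644·e^(−0.0725t) = 1.44737
e^(−0.0725t) = 0.015694 → t = ln(63.72027)/0.0725 = 4.1545/0.0725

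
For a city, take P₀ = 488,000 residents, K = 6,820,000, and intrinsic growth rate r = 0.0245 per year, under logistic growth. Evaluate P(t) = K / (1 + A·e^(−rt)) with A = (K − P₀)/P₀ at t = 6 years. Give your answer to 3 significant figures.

A = (6820000 − 488000)/488000 = 12.97541
P(6) = 6820000 / (1 + 12.97541·e^(−0.0245·6)) = 6820000 / (1 + 12.97541·0.863294)
= 6820000 / 12.20159 ≈ 558943.4

≈ 559,000 residents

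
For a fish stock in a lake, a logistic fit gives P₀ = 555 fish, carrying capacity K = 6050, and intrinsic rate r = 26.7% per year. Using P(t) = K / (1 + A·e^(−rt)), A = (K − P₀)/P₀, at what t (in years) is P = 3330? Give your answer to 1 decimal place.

t ≈ 9.3 years

A = (6050 − 555)/555 = 9.9009
3330 = 6050/(1 + 9.9009·e^(−0.267t)) → 1 + 9.9009·e^(−0.267t) = 1.81682
e^(−0.267t) = 0.082499 → t = ln(12.12132)/0.267 = 2.49497/0.267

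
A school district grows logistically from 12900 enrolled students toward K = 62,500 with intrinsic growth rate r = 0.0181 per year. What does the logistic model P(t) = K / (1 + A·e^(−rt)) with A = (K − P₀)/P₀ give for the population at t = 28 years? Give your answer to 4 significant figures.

A = (62500 − 12900)/12900 = 3.84496
P(28) = 62500 / (1 + 3.84496·e^(−0.0181·28)) = 62500 / (1 + 3.84496·0.60242)
= 62500 / 3.31628 ≈ 18846.4

≈ 18,850 enrolled students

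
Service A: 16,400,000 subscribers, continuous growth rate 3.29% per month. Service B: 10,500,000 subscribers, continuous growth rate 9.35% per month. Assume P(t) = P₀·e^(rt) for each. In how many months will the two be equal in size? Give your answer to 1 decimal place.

16400000·e^(0.0329t) = 10500000·e^(0.0935t)
16400000/10500000 = e^((0.0935 − 0.0329)t) → ln(1.5619) = 0.0606·t
t = 0.44591 / 0.0606

t ≈ 7.4 months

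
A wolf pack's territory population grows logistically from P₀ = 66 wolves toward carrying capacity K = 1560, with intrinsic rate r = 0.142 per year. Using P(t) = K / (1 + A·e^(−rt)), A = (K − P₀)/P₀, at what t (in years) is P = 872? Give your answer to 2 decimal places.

A = (1560 − 66)/66 = 22.63636
872 = 1560/(1 + 22.63636·e^(−0.142t)) → 1 + 22.63636·e^(−0.142t) = 1.78899
e^(−0.142t) = 0.034855 → t = ln(28.69027)/0.142 = 3.35656/0.142

t ≈ 23.64 years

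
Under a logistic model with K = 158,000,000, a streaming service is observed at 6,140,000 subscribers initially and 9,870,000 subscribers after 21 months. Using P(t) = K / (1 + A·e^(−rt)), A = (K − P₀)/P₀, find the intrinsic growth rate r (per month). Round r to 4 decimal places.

r ≈ 0.0238 per month

A = (158000000 − 6140000)/6140000 = 24.7329
9870000 = 158000000/(1 + 24.7329·e^(−r·21)) → e^(−21r) = (16.00811 − 1)/24.7329 = 0.606807
r = −ln(0.606807)/21 = 0.49954/21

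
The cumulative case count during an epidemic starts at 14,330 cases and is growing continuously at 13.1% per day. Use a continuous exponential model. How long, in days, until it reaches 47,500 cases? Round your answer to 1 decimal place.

t ≈ 9.1 days

47500 = 14330 · e^(0.131·t)
t = ln(47500/14330) / 0.131 = ln(3.31472) / 0.131 = 1.19837 / 0.131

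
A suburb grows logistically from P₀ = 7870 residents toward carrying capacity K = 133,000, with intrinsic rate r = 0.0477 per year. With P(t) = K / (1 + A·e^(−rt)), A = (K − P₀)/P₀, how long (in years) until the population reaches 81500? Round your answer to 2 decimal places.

A = (133000 − 7870)/7870 = 15.89962
81500 = 133000/(1 + 15.89962·e^(−0.0477t)) → 1 + 15.89962·e^(−0.0477t) = 1.6319
e^(−0.0477t) = 0.039743 → t = ln(25.16153)/0.0477 = 3.22532/0.0477

t ≈ 67.62 years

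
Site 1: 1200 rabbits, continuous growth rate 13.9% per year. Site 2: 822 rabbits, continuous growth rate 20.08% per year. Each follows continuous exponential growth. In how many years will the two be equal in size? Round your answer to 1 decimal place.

t ≈ 6.1 years

1200·e^(0.139t) = 822·e^(0.2008t)
1200/822 = e^((0.2008 − 0.139)t) → ln(1.45985) = 0.0618·t
t = 0.37834 / 0.0618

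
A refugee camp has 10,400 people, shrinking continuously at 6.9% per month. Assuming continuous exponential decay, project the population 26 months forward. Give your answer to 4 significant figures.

P(26) = 10400 · e^(-0.069·26) = 10400 · e^(-1.794)
= 10400 · 0.16629 ≈ 1729.45

≈ 1,729 people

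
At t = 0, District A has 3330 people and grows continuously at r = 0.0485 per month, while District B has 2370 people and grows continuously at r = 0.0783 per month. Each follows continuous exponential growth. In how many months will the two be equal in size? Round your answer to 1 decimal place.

t ≈ 11.4 months

3330·e^(0.0485t) = 2370·e^(0.0783t)
3330/2370 = e^((0.0783 − 0.0485)t) → ln(1.40506) = 0.0298·t
t = 0.34008 / 0.0298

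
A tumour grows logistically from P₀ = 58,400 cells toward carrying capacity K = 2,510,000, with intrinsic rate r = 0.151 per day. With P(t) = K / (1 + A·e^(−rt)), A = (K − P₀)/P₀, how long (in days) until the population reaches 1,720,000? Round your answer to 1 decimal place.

t ≈ 29.9 days

A = (2510000 − 58400)/58400 = 41.97945
1720000 = 2510000/(1 + 41.97945·e^(−0.151t)) → 1 + 41.97945·e^(−0.151t) = 1.4593
e^(−0.151t) = 0.010941 → t = ln(91.3983)/0.151 = 4.51523/0.151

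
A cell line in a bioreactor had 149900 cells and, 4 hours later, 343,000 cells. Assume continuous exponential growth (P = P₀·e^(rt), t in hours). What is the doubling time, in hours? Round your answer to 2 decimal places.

r = ln(343000/149900) / 4 = ln(2.28819) / 4 ≈ 0.206941 per hour
doubling time = ln 2 / |r| = 0.69315 / 0.206941

doubling time ≈ 3.35 hours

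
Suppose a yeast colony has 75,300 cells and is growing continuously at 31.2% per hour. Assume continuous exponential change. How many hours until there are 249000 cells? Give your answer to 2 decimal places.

249000 = 75300 · e^(0.312·t)
t = ln(249000/75300) / 0.312 = ln(3.30677) / 0.312 = 1.19597 / 0.312

t ≈ 3.83 hours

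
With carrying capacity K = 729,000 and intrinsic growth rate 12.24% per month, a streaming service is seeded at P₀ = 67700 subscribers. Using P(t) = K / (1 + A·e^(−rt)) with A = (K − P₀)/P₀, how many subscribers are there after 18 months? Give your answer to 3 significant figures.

A = (729000 − 67700)/67700 = 9.76809
P(18) = 729000 / (1 + 9.76809·e^(−0.1224·18)) = 729000 / (1 + 9.76809·0.110449)
= 729000 / 2.07888 ≈ 350669.96

≈ 351,000 subscribers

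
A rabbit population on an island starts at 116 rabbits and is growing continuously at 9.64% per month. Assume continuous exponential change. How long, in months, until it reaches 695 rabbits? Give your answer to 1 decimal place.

695 = 116 · e^(0.0964·t)
t = ln(695/116) / 0.0964 = ln(5.99138) / 0.0964 = 1.79032 / 0.0964

t ≈ 18.6 months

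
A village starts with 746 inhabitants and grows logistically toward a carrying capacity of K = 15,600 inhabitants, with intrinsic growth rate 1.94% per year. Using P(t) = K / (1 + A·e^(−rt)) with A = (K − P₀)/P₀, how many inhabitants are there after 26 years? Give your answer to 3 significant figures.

A = (15600 − 746)/746 = 19.91153
P(26) = 15600 / (1 + 19.91153·e^(−0.0194·26)) = 15600 / (1 + 19.91153·0.603868)
= 15600 / 13.02393 ≈ 1197.8

≈ 1,200 inhabitants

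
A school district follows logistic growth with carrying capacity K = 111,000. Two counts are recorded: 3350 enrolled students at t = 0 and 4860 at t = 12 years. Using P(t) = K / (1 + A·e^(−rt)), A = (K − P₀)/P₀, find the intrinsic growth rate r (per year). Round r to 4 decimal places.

A = (111000 − 3350)/3350 = 32.13433
4860 = 111000/(1 + 32.13433·e^(−r·12)) → e^(−12r) = (22.83951 − 1)/32.13433 = 0.679632
r = −ln(0.679632)/12 = 0.3862/12

r ≈ 0.0322 per year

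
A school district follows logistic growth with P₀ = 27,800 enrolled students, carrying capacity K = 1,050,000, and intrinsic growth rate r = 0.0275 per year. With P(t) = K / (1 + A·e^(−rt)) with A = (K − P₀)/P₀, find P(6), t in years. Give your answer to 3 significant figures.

≈ 32,600 enrolled students

A = (1050000 − 27800)/27800 = 36.76978
P(6) = 1050000 / (1 + 36.76978·e^(−0.0275·6)) = 1050000 / (1 + 36.76978·0.847894)
= 1050000 / 32.17687 ≈ 32632.14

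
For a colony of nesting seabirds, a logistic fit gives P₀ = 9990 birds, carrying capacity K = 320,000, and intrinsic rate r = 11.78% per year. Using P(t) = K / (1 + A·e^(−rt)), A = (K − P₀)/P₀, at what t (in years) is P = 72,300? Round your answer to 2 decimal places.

t ≈ 18.71 years

A = (320000 − 9990)/9990 = 31.03203
72300 = 320000/(1 + 31.03203·e^(−0.1178t)) → 1 + 31.03203·e^(−0.1178t) = 4.426
e^(−0.1178t) = 0.110402 → t = ln(9.0578)/0.1178 = 2.20363/0.1178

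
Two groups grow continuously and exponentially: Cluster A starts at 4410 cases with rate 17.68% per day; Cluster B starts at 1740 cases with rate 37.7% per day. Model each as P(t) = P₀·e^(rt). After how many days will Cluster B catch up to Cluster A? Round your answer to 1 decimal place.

4410·e^(0.1768t) = 1740·e^(0.377t)
4410/1740 = e^((0.377 − 0.1768)t) → ln(2.53448) = 0.2002·t
t = 0.92999 / 0.2002

t ≈ 4.6 days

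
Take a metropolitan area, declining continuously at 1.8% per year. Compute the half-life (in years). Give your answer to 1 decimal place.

half-life = ln(2) / |r| = 0.69315 / 0.018

half-life ≈ 38.5 years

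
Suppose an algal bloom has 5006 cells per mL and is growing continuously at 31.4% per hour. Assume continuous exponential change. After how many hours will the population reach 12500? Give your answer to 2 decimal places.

t ≈ 2.91 hours

12500 = 5006 · e^(0.314·t)
t = ln(12500/5006) / 0.314 = ln(2.497) / 0.314 = 0.91509 / 0.314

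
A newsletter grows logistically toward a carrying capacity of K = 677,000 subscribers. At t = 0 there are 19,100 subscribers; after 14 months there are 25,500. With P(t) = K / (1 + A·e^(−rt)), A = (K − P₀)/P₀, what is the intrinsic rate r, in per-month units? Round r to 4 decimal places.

A = (677000 − 19100)/19100 = 34.44503
25500 = 677000/(1 + 34.44503·e^(−r·14)) → e^(−14r) = (26.54902 − 1)/34.44503 = 0.741733
r = −ln(0.741733)/14 = 0.29877/14

r ≈ 0.0213 per month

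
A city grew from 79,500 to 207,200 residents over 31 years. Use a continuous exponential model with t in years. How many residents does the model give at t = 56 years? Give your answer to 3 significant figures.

r = ln(207200/79500) / 31 ≈ 0.030901 per year
P(56) = 79500 · e^(0.030901·56) = 79500 · 5.64319 ≈ 448633.67

≈ 449,000 residents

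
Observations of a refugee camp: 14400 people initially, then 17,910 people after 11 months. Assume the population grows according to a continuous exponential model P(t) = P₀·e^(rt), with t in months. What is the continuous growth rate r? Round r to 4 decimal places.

r ≈ 0.0198 per month

17910 = 14400 · e^(r·11)
e^(11r) = 17910/14400 = 1.24375
r = ln(1.24375) / 11 = 0.21813 / 11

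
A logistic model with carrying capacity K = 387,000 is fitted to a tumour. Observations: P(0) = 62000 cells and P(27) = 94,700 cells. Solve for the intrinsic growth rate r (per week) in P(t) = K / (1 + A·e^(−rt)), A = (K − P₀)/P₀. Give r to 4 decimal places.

A = (387000 − 62000)/62000 = 5.24194
94700 = 387000/(1 + 5.24194·e^(−r·27)) → e^(−27r) = (4.08659 − 1)/5.24194 = 0.588826
r = −ln(0.588826)/27 = 0.52962/27

r ≈ 0.0196 per week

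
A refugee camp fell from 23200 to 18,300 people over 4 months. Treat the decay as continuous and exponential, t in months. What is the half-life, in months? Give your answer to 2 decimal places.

r = ln(18300/23200) / 4 = ln(0.78879) / 4 ≈ -0.059313 per month
half-life = ln 2 / |r| = 0.69315 / 0.059313

half-life ≈ 11.69 months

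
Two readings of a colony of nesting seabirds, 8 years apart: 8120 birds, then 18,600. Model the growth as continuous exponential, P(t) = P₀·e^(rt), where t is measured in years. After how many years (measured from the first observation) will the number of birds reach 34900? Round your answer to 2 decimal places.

t ≈ 14.07 years

r = ln(18600/8120) / 8 ≈ 0.103604 per year
t = ln(34900/8120) / r = 1.45816 / 0.103604 ≈ 14.074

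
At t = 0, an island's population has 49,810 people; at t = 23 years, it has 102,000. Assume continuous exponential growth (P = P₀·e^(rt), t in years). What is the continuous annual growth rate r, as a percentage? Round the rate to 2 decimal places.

r ≈ 3.12% per year

102000 = 49810 · e^(r·23)
e^(23r) = 102000/49810 = 2.04778
r = ln(2.04778) / 23 = 0.71676 / 23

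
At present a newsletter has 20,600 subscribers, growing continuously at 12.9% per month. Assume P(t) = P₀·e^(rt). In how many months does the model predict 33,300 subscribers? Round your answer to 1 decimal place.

t ≈ 3.7 months

33300 = 20600 · e^(0.129·t)
t = ln(33300/20600) / 0.129 = ln(1.6165) / 0.129 = 0.48027 / 0.129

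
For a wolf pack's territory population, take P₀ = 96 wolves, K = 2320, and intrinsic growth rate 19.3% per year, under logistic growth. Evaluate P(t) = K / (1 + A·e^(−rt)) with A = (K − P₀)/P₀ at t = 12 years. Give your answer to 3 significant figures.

≈ 706 wolves

A = (2320 − 96)/96 = 23.16667
P(12) = 2320 / (1 + 23.16667·e^(−0.193·12)) = 2320 / (1 + 23.16667·0.098667)
= 2320 / 3.2858 ≈ 706.07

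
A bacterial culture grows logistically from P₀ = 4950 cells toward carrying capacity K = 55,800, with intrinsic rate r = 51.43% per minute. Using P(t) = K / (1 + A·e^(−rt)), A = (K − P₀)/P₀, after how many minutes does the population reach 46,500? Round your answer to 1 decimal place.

t ≈ 7.7 minutes

A = (55800 − 4950)/4950 = 10.27273
46500 = 55800/(1 + 10.27273·e^(−0.5143t)) → 1 + 10.27273·e^(−0.5143t) = 1.2
e^(−0.5143t) = 0.019469 → t = ln(51.36364)/0.5143 = 3.93893/0.5143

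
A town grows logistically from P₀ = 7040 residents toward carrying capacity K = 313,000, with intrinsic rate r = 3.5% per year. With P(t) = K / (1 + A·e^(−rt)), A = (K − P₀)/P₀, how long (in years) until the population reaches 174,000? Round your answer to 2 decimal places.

t ≈ 114.18 years

A = (313000 − 7040)/7040 = 43.46023
174000 = 313000/(1 + 43.46023·e^(−0.035t)) → 1 + 43.46023·e^(−0.035t) = 1.79885
e^(−0.035t) = 0.018381 → t = ln(54.40345)/0.035 = 3.99643/0.035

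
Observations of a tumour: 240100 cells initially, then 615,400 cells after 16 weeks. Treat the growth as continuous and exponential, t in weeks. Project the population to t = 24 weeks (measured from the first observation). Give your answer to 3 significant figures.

≈ 985,000 cells

r = ln(615400/240100) / 16 ≈ 0.058826 per week
P(24) = 240100 · e^(0.058826·24) = 240100 · 4.10344 ≈ 985235.74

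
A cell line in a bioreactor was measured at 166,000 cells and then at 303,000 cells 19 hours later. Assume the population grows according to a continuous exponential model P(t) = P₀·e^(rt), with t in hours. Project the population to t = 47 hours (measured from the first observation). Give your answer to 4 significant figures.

≈ 735,500 cells

r = ln(303000/166000) / 19 ≈ 0.031671 per hour
P(47) = 166000 · e^(0.031671·47) = 166000 · 4.43057 ≈ 735473.81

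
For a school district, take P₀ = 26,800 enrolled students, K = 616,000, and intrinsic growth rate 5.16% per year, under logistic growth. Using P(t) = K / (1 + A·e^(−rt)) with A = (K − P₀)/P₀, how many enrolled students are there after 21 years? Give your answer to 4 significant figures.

≈ 72,990 enrolled students

A = (616000 − 26800)/26800 = 21.98507
P(21) = 616000 / (1 + 21.98507·e^(−0.0516·21)) = 616000 / (1 + 21.98507·0.338375)
= 616000 / 8.4392 ≈ 72992.67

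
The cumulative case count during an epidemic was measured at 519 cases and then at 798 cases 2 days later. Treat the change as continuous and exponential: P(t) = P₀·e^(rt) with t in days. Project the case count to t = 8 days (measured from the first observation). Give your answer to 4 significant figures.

≈ 2,901 cases

r = ln(798/519) / 2 ≈ 0.215102 per day
P(8) = 519 · e^(0.215102·8) = 519 · 5.5891 ≈ 2900.74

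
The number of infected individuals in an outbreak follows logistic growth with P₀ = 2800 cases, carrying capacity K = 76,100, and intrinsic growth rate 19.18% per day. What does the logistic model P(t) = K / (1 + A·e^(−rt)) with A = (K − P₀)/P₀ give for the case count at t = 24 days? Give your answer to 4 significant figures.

A = (76100 − 2800)/2800 = 26.17857
P(24) = 76100 / (1 + 26.17857·e^(−0.1918·24)) = 76100 / (1 + 26.17857·0.01002)
= 76100 / 1.2623 ≈ 60286.68

≈ 60,290 cases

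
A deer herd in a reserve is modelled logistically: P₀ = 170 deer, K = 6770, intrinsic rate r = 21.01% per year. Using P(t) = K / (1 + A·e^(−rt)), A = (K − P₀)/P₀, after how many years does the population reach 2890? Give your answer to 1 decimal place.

A = (6770 − 170)/170 = 38.82353
2890 = 6770/(1 + 38.82353·e^(−0.2101t)) → 1 + 38.82353·e^(−0.2101t) = 2.34256
e^(−0.2101t) = 0.034581 → t = ln(28.91753)/0.2101 = 3.36445/0.2101

t ≈ 16.0 years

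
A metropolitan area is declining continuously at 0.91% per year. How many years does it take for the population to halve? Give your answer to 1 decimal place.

half-life ≈ 76.2 years

half-life = ln(2) / |r| = 0.69315 / 0.0091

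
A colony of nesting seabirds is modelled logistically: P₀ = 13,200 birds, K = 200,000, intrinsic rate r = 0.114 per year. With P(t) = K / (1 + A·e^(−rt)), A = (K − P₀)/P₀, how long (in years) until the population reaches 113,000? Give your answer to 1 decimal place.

t ≈ 25.5 years

A = (200000 − 13200)/13200 = 14.15152
113000 = 200000/(1 + 14.15152·e^(−0.114t)) → 1 + 14.15152·e^(−0.114t) = 1.76991
e^(−0.114t) = 0.054405 → t = ln(18.3807)/0.114 = 2.9113/0.114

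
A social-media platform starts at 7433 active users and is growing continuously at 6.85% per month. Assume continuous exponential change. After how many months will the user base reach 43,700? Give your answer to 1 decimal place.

43700 = 7433 · e^(0.0685·t)
t = ln(43700/7433) / 0.0685 = ln(5.87919) / 0.0685 = 1.77142 / 0.0685

t ≈ 25.9 months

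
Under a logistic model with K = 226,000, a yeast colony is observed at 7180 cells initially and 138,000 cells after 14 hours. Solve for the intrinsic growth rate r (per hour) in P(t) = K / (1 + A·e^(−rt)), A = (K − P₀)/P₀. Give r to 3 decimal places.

A = (226000 − 7180)/7180 = 30.47632
138000 = 226000/(1 + 30.47632·e^(−r·14)) → e^(−14r) = (1.63768 − 1)/30.47632 = 0.020924
r = −ln(0.020924)/14 = 3.86687/14

r ≈ 0.276 per hour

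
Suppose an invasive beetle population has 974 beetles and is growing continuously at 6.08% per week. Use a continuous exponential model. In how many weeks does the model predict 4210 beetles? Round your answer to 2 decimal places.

4210 = 974 · e^(0.0608·t)
t = ln(4210/974) / 0.0608 = ln(4.32238) / 0.0608 = 1.46381 / 0.0608

t ≈ 24.08 weeks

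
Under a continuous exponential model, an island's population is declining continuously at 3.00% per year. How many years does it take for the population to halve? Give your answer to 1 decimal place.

half-life = ln(2) / |r| = 0.69315 / 0.03

half-life ≈ 23.1 years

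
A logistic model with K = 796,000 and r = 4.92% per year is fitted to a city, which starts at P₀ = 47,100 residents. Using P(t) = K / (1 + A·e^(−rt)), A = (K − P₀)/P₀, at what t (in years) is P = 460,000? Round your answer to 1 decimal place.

A = (796000 − 47100)/47100 = 15.90021
460000 = 796000/(1 + 15.90021·e^(−0.0492t)) → 1 + 15.90021·e^(−0.0492t) = 1.73043
e^(−0.0492t) = 0.045939 → t = ln(21.76815)/0.0492 = 3.08045/0.0492

t ≈ 62.6 years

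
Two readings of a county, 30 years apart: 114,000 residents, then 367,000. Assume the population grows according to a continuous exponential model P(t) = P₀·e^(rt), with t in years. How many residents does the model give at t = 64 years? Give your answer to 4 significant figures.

r = ln(367000/114000) / 30 ≈ 0.038972 per year
P(64) = 114000 · e^(0.038972·64) = 114000 · 12.11222 ≈ 1380793.62

≈ 1,381,000 residents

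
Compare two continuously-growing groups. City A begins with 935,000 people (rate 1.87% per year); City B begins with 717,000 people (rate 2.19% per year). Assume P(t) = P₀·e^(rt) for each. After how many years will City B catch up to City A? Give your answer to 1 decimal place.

935000·e^(0.0187t) = 717000·e^(0.0219t)
935000/717000 = e^((0.0219 − 0.0187)t) → ln(1.30404) = 0.0032·t
t = 0.26547 / 0.0032

t ≈ 83.0 years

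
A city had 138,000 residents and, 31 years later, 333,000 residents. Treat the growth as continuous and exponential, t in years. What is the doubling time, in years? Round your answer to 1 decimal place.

r = ln(333000/138000) / 31 = ln(2.41304) / 31 ≈ 0.028416 per year
doubling time = ln 2 / |r| = 0.69315 / 0.028416

doubling time ≈ 24.4 years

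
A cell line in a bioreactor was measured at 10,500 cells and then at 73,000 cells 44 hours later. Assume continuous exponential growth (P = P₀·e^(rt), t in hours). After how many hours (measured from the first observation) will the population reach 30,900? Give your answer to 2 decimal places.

t ≈ 24.49 hours

r = ln(73000/10500) / 44 ≈ 0.04407 per hour
t = ln(30900/10500) / r = 1.07938 / 0.04407 ≈ 24.492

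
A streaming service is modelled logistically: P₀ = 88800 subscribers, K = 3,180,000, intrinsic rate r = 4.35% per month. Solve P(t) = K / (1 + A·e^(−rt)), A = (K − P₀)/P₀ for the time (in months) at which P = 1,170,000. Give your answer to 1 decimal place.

t ≈ 69.2 months

A = (3180000 − 88800)/88800 = 34.81081
1170000 = 3180000/(1 + 34.81081·e^(−0.0435t)) → 1 + 34.81081·e^(−0.0435t) = 2.71795
e^(−0.0435t) = 0.049351 → t = ln(20.26301)/0.0435 = 3.0088/0.0435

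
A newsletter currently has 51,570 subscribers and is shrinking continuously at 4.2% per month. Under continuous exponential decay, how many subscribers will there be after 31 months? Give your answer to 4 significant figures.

≈ 14,030 subscribers

P(31) = 51570 · e^(-0.042·31) = 51570 · e^(-1.302)
= 51570 · 0.27199 ≈ 14026.38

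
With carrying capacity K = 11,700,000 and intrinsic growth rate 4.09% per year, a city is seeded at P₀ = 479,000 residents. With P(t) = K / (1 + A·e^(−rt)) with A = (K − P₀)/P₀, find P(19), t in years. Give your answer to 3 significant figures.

A = (11700000 − 479000)/479000 = 23.42589
P(19) = 11700000 / (1 + 23.42589·e^(−0.0409·19)) = 11700000 / (1 + 23.42589·0.459737)
= 11700000 / 11.76975 ≈ 994073.4

≈ 994,000 residents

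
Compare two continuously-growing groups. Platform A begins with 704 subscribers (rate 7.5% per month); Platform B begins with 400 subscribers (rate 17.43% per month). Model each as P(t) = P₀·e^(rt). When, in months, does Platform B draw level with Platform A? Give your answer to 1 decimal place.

t ≈ 5.7 months

704·e^(0.075t) = 400·e^(0.1743t)
704/400 = e^((0.1743 − 0.075)t) → ln(1.76) = 0.0993·t
t = 0.56531 / 0.0993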